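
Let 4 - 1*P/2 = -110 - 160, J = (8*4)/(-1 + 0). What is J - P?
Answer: -580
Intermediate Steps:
J = -32 (J = 32/(-1) = 32*(-1) = -32)
P = 548 (P = 8 - 2*(-110 - 160) = 8 - 2*(-270) = 8 + 540 = 548)
J - P = -32 - 1*548 = -32 - 548 = -580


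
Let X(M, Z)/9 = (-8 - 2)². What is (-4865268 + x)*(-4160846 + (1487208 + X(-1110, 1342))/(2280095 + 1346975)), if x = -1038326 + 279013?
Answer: 42442183267791853036/1813535 ≈ 2.3403e+13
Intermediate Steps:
X(M, Z) = 900 (X(M, Z) = 9*(-8 - 2)² = 9*(-10)² = 9*100 = 900)
x = -759313
(-4865268 + x)*(-4160846 + (1487208 + X(-1110, 1342))/(2280095 + 1346975)) = (-4865268 - 759313)*(-4160846 + (1487208 + 900)/(2280095 + 1346975)) = -5624581*(-4160846 + 1488108/3627070) = -5624581*(-4160846 + 1488108*(1/3627070)) = -5624581*(-4160846 + 744054/1813535) = -5624581*(-7545839106556/1813535) = 42442183267791853036/1813535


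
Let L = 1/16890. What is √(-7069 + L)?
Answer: 7*I*√41154866490/16890 ≈ 84.077*I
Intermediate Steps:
L = 1/16890 ≈ 5.9207e-5
√(-7069 + L) = √(-7069 + 1/16890) = √(-119395409/16890) = 7*I*√41154866490/16890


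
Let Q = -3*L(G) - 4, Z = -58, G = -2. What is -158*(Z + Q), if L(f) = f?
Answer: 8848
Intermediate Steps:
Q = 2 (Q = -3*(-2) - 4 = 6 - 4 = 2)
-158*(Z + Q) = -158*(-58 + 2) = -158*(-56) = 8848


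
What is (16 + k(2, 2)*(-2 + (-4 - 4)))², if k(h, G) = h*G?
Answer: 576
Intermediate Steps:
k(h, G) = G*h
(16 + k(2, 2)*(-2 + (-4 - 4)))² = (16 + (2*2)*(-2 + (-4 - 4)))² = (16 + 4*(-2 - 8))² = (16 + 4*(-10))² = (16 - 40)² = (-24)² = 576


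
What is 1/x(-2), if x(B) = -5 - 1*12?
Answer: -1/17 ≈ -0.058824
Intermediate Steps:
x(B) = -17 (x(B) = -5 - 12 = -17)
1/x(-2) = 1/(-17) = -1/17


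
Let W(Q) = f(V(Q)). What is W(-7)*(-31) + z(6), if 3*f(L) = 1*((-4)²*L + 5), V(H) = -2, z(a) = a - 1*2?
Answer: 283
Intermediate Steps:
z(a) = -2 + a (z(a) = a - 2 = -2 + a)
f(L) = 5/3 + 16*L/3 (f(L) = (1*((-4)²*L + 5))/3 = (1*(16*L + 5))/3 = (1*(5 + 16*L))/3 = (5 + 16*L)/3 = 5/3 + 16*L/3)
W(Q) = -9 (W(Q) = 5/3 + (16/3)*(-2) = 5/3 - 32/3 = -9)
W(-7)*(-31) + z(6) = -9*(-31) + (-2 + 6) = 279 + 4 = 283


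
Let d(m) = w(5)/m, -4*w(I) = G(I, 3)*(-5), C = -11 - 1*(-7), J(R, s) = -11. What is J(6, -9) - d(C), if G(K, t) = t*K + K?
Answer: -19/4 ≈ -4.7500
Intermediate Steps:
G(K, t) = K + K*t (G(K, t) = K*t + K = K + K*t)
C = -4 (C = -11 + 7 = -4)
w(I) = 5*I (w(I) = -I*(1 + 3)*(-5)/4 = -I*4*(-5)/4 = -4*I*(-5)/4 = -(-5)*I = 5*I)
d(m) = 25/m (d(m) = (5*5)/m = 25/m)
J(6, -9) - d(C) = -11 - 25/(-4) = -11 - 25*(-1)/4 = -11 - 1*(-25/4) = -11 + 25/4 = -19/4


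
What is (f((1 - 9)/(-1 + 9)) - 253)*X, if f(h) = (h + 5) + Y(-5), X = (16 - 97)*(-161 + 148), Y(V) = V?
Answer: -267462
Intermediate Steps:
X = 1053 (X = -81*(-13) = 1053)
f(h) = h (f(h) = (h + 5) - 5 = (5 + h) - 5 = h)
(f((1 - 9)/(-1 + 9)) - 253)*X = ((1 - 9)/(-1 + 9) - 253)*1053 = (-8/8 - 253)*1053 = (-8*⅛ - 253)*1053 = (-1 - 253)*1053 = -254*1053 = -267462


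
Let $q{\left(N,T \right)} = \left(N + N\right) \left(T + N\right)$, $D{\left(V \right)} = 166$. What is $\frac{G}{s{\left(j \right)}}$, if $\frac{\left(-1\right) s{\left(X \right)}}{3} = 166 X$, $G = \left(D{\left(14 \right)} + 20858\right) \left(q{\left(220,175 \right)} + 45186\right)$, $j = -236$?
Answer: $\frac{191831736}{4897} \approx 39173.0$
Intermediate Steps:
$q{\left(N,T \right)} = 2 N \left(N + T\right)$
$G = 4603961664$ ($G = \left(166 + 20858\right) \left(2 \cdot 220 \left(220 + 175\right) + 45186\right) = 21024 \left(2 \cdot 220 \cdot 395 + 45186\right) = 21024 \left(173800 + 45186\right) = 21024 \cdot 218986 = 4603961664$)
$s{\left(X \right)} = - 498 X$ ($s{\left(X \right)} = - 3 \cdot 166 X = - 498 X$)
$\frac{G}{s{\left(j \right)}} = \frac{4603961664}{\left(-498\right) \left(-236\right)} = \frac{4603961664}{117528} = 4603961664 \cdot \frac{1}{117528} = \frac{191831736}{4897}$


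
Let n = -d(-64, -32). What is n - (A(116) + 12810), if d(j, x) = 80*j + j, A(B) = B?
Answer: -7742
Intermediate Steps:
d(j, x) = 81*j
n = 5184 (n = -81*(-64) = -1*(-5184) = 5184)
n - (A(116) + 12810) = 5184 - (116 + 12810) = 5184 - 1*12926 = 5184 - 12926 = -7742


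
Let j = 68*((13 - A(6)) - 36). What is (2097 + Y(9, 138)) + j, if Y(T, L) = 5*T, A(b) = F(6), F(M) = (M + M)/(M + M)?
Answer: 510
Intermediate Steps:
F(M) = 1 (F(M) = (2*M)/((2*M)) = (2*M)*(1/(2*M)) = 1)
A(b) = 1
j = -1632 (j = 68*((13 - 1*1) - 36) = 68*((13 - 1) - 36) = 68*(12 - 36) = 68*(-24) = -1632)
(2097 + Y(9, 138)) + j = (2097 + 5*9) - 1632 = (2097 + 45) - 1632 = 2142 - 1632 = 510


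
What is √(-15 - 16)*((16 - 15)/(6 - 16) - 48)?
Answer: -481*I*√31/10 ≈ -267.81*I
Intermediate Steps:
√(-15 - 16)*((16 - 15)/(6 - 16) - 48) = √(-31)*(1/(-10) - 48) = (I*√31)*(1*(-⅒) - 48) = (I*√31)*(-⅒ - 48) = (I*√31)*(-481/10) = -481*I*√31/10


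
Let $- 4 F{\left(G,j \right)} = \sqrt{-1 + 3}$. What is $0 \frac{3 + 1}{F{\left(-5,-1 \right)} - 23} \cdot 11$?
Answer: $0$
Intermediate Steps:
$F{\left(G,j \right)} = - \frac{\sqrt{2}}{4}$ ($F{\left(G,j \right)} = - \frac{\sqrt{-1 + 3}}{4} = - \frac{\sqrt{2}}{4}$)
$0 \frac{3 + 1}{F{\left(-5,-1 \right)} - 23} \cdot 11 = 0 \frac{3 + 1}{- \frac{\sqrt{2}}{4} - 23} \cdot 11 = 0 \frac{4}{-23 - \frac{\sqrt{2}}{4}} \cdot 11 = 0 \cdot 11 = 0$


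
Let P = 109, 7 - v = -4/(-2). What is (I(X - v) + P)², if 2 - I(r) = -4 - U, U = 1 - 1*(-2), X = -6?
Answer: 13924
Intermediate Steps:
v = 5 (v = 7 - (-4)/(-2) = 7 - (-4)*(-1)/2 = 7 - 1*2 = 7 - 2 = 5)
U = 3 (U = 1 + 2 = 3)
I(r) = 9 (I(r) = 2 - (-4 - 1*3) = 2 - (-4 - 3) = 2 - 1*(-7) = 2 + 7 = 9)
(I(X - v) + P)² = (9 + 109)² = 118² = 13924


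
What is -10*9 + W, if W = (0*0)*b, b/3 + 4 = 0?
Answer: -90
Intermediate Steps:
b = -12 (b = -12 + 3*0 = -12 + 0 = -12)
W = 0 (W = (0*0)*(-12) = 0*(-12) = 0)
-10*9 + W = -10*9 + 0 = -90 + 0 = -90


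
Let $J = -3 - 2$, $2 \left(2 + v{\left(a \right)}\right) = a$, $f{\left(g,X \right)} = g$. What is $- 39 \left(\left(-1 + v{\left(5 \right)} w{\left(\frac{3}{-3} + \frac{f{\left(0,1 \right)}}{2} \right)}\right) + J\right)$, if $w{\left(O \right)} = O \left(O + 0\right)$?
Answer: $\frac{429}{2} \approx 214.5$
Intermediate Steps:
$v{\left(a \right)} = -2 + \frac{a}{2}$
$w{\left(O \right)} = O^{2}$ ($w{\left(O \right)} = O O = O^{2}$)
$J = -5$
$- 39 \left(\left(-1 + v{\left(5 \right)} w{\left(\frac{3}{-3} + \frac{f{\left(0,1 \right)}}{2} \right)}\right) + J\right) = - 39 \left(\left(-1 + \left(-2 + \frac{1}{2} \cdot 5\right) \left(\frac{3}{-3} + \frac{0}{2}\right)^{2}\right) - 5\right) = - 39 \left(\left(-1 + \left(-2 + \frac{5}{2}\right) \left(3 \left(- \frac{1}{3}\right) + 0 \cdot \frac{1}{2}\right)^{2}\right) - 5\right) = - 39 \left(\left(-1 + \frac{\left(-1 + 0\right)^{2}}{2}\right) - 5\right) = - 39 \left(\left(-1 + \frac{\left(-1\right)^{2}}{2}\right) - 5\right) = - 39 \left(\left(-1 + \frac{1}{2} \cdot 1\right) - 5\right) = - 39 \left(\left(-1 + \frac{1}{2}\right) - 5\right) = - 39 \left(- \frac{1}{2} - 5\right) = \left(-39\right) \left(- \frac{11}{2}\right) = \frac{429}{2}$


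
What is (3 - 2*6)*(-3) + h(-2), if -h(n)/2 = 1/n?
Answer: 28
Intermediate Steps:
h(n) = -2/n
(3 - 2*6)*(-3) + h(-2) = (3 - 2*6)*(-3) - 2/(-2) = (3 - 12)*(-3) - 2*(-½) = -9*(-3) + 1 = 27 + 1 = 28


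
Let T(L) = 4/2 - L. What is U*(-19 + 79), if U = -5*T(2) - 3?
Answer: -180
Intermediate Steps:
T(L) = 2 - L (T(L) = 4*(½) - L = 2 - L)
U = -3 (U = -5*(2 - 1*2) - 3 = -5*(2 - 2) - 3 = -5*0 - 3 = 0 - 3 = -3)
U*(-19 + 79) = -3*(-19 + 79) = -3*60 = -180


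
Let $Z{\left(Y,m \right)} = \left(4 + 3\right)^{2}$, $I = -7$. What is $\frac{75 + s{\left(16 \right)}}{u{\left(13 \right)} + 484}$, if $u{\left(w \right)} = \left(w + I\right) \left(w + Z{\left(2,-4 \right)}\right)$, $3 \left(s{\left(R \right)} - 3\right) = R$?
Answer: $\frac{125}{1284} \approx 0.097352$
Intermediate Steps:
$Z{\left(Y,m \right)} = 49$ ($Z{\left(Y,m \right)} = 7^{2} = 49$)
$s{\left(R \right)} = 3 + \frac{R}{3}$
$u{\left(w \right)} = \left(-7 + w\right) \left(49 + w\right)$ ($u{\left(w \right)} = \left(w - 7\right) \left(w + 49\right) = \left(-7 + w\right) \left(49 + w\right)$)
$\frac{75 + s{\left(16 \right)}}{u{\left(13 \right)} + 484} = \frac{75 + \left(3 + \frac{1}{3} \cdot 16\right)}{\left(-343 + 13^{2} + 42 \cdot 13\right) + 484} = \frac{75 + \left(3 + \frac{16}{3}\right)}{\left(-343 + 169 + 546\right) + 484} = \frac{75 + \frac{25}{3}}{372 + 484} = \frac{250}{3 \cdot 856} = \frac{250}{3} \cdot \frac{1}{856} = \frac{125}{1284}$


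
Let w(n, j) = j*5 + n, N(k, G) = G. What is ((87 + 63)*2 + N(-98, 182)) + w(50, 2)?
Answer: 542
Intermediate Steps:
w(n, j) = n + 5*j (w(n, j) = 5*j + n = n + 5*j)
((87 + 63)*2 + N(-98, 182)) + w(50, 2) = ((87 + 63)*2 + 182) + (50 + 5*2) = (150*2 + 182) + (50 + 10) = (300 + 182) + 60 = 482 + 60 = 542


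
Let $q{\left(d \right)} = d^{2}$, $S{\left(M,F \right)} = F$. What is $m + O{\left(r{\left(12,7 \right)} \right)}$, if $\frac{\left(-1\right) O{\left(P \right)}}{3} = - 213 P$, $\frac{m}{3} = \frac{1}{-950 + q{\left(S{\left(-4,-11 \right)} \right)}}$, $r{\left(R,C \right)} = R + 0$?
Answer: $\frac{6356769}{829} \approx 7668.0$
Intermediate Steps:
$r{\left(R,C \right)} = R$
$m = - \frac{3}{829}$ ($m = \frac{3}{-950 + \left(-11\right)^{2}} = \frac{3}{-950 + 121} = \frac{3}{-829} = 3 \left(- \frac{1}{829}\right) = - \frac{3}{829} \approx -0.0036188$)
$O{\left(P \right)} = 639 P$ ($O{\left(P \right)} = - 3 \left(- 213 P\right) = 639 P$)
$m + O{\left(r{\left(12,7 \right)} \right)} = - \frac{3}{829} + 639 \cdot 12 = - \frac{3}{829} + 7668 = \frac{6356769}{829}$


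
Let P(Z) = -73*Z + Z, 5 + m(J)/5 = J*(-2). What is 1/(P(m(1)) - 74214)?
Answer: -1/71694 ≈ -1.3948e-5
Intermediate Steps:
m(J) = -25 - 10*J (m(J) = -25 + 5*(J*(-2)) = -25 + 5*(-2*J) = -25 - 10*J)
P(Z) = -72*Z
1/(P(m(1)) - 74214) = 1/(-72*(-25 - 10*1) - 74214) = 1/(-72*(-25 - 10) - 74214) = 1/(-72*(-35) - 74214) = 1/(2520 - 74214) = 1/(-71694) = -1/71694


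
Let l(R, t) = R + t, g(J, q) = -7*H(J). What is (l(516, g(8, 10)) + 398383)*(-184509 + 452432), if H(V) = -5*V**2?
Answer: 107474364297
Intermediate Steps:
g(J, q) = 35*J**2 (g(J, q) = -(-35)*J**2 = 35*J**2)
(l(516, g(8, 10)) + 398383)*(-184509 + 452432) = ((516 + 35*8**2) + 398383)*(-184509 + 452432) = ((516 + 35*64) + 398383)*267923 = ((516 + 2240) + 398383)*267923 = (2756 + 398383)*267923 = 401139*267923 = 107474364297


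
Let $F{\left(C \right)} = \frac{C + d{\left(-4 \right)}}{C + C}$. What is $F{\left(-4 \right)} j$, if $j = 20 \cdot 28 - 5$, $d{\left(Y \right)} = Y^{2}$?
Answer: $- \frac{1665}{2} \approx -832.5$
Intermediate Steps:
$j = 555$ ($j = 560 - 5 = 555$)
$F{\left(C \right)} = \frac{16 + C}{2 C}$ ($F{\left(C \right)} = \frac{C + \left(-4\right)^{2}}{C + C} = \frac{C + 16}{2 C} = \left(16 + C\right) \frac{1}{2 C} = \frac{16 + C}{2 C}$)
$F{\left(-4 \right)} j = \frac{16 - 4}{2 \left(-4\right)} 555 = \frac{1}{2} \left(- \frac{1}{4}\right) 12 \cdot 555 = \left(- \frac{3}{2}\right) 555 = - \frac{1665}{2}$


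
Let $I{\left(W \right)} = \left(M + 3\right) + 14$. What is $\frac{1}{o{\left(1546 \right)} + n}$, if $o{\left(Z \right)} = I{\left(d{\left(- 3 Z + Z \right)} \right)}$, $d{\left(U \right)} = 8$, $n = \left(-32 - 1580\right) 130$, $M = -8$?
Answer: $- \frac{1}{209551} \approx -4.7721 \cdot 10^{-6}$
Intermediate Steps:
$n = -209560$ ($n = \left(-1612\right) 130 = -209560$)
$I{\left(W \right)} = 9$ ($I{\left(W \right)} = \left(-8 + 3\right) + 14 = -5 + 14 = 9$)
$o{\left(Z \right)} = 9$
$\frac{1}{o{\left(1546 \right)} + n} = \frac{1}{9 - 209560} = \frac{1}{-209551} = - \frac{1}{209551}$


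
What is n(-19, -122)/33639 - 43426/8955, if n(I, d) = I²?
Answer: -485858153/100412415 ≈ -4.8386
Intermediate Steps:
n(-19, -122)/33639 - 43426/8955 = (-19)²/33639 - 43426/8955 = 361*(1/33639) - 43426*1/8955 = 361/33639 - 43426/8955 = -485858153/100412415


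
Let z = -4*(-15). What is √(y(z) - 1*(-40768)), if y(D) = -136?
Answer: 2*√10158 ≈ 201.57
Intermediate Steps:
z = 60
√(y(z) - 1*(-40768)) = √(-136 - 1*(-40768)) = √(-136 + 40768) = √40632 = 2*√10158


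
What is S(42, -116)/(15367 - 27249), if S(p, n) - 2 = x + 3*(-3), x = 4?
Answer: 3/11882 ≈ 0.00025248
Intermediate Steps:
S(p, n) = -3 (S(p, n) = 2 + (4 + 3*(-3)) = 2 + (4 - 9) = 2 - 5 = -3)
S(42, -116)/(15367 - 27249) = -3/(15367 - 27249) = -3/(-11882) = -3*(-1/11882) = 3/11882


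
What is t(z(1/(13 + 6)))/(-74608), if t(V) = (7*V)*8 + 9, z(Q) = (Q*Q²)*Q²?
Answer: -22284947/184736794192 ≈ -0.00012063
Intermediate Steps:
z(Q) = Q⁵ (z(Q) = Q³*Q² = Q⁵)
t(V) = 9 + 56*V (t(V) = 56*V + 9 = 9 + 56*V)
t(z(1/(13 + 6)))/(-74608) = (9 + 56*(1/(13 + 6))⁵)/(-74608) = (9 + 56*(1/19)⁵)*(-1/74608) = (9 + 56*(1/2476099))*(-1/74608) = (9 + 56/2476099)*(-1/74608) = (22284947/2476099)*(-1/74608) = -22284947/184736794192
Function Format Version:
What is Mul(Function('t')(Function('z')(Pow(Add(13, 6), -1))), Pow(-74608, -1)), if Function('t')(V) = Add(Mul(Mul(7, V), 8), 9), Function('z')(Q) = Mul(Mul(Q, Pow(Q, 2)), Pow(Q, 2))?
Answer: Rational(-22284947, 184736794192) ≈ -0.00012063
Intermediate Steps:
Function('z')(Q) = Pow(Q, 5) (Function('z')(Q) = Mul(Pow(Q, 3), Pow(Q, 2)) = Pow(Q, 5))
Function('t')(V) = Add(9, Mul(56, V)) (Function('t')(V) = Add(Mul(56, V), 9) = Add(9, Mul(56, V)))
Mul(Function('t')(Function('z')(Pow(Add(13, 6), -1))), Pow(-74608, -1)) = Mul(Add(9, Mul(56, Pow(Pow(Add(13, 6), -1), 5))), Pow(-74608, -1)) = Mul(Add(9, Mul(56, Pow(Pow(19, -1), 5))), Rational(-1, 74608)) = Mul(Add(9, Mul(56, Pow(Rational(1, 19), 5))), Rational(-1, 74608)) = Mul(Add(9, Mul(56, Rational(1, 2476099))), Rational(-1, 74608)) = Mul(Add(9, Rational(56, 2476099)), Rational(-1, 74608)) = Mul(Rational(22284947, 2476099), Rational(-1, 74608)) = Rational(-22284947, 184736794192)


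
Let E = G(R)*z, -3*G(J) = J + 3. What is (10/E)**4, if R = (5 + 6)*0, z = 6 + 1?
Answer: 10000/2401 ≈ 4.1649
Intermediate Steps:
z = 7
R = 0 (R = 11*0 = 0)
G(J) = -1 - J/3 (G(J) = -(J + 3)/3 = -(3 + J)/3 = -1 - J/3)
E = -7 (E = (-1 - 1/3*0)*7 = (-1 + 0)*7 = -1*7 = -7)
(10/E)**4 = (10/(-7))**4 = (10*(-1/7))**4 = (-10/7)**4 = 10000/2401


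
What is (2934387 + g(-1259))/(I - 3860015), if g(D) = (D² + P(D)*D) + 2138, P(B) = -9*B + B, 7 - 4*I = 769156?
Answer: 32636168/16209209 ≈ 2.0134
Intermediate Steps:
I = -769149/4 (I = 7/4 - ¼*769156 = 7/4 - 192289 = -769149/4 ≈ -1.9229e+5)
P(B) = -8*B
g(D) = 2138 - 7*D² (g(D) = (D² + (-8*D)*D) + 2138 = (D² - 8*D²) + 2138 = -7*D² + 2138 = 2138 - 7*D²)
(2934387 + g(-1259))/(I - 3860015) = (2934387 + (2138 - 7*(-1259)²))/(-769149/4 - 3860015) = (2934387 + (2138 - 7*1585081))/(-16209209/4) = (2934387 + (2138 - 11095567))*(-4/16209209) = (2934387 - 11093429)*(-4/16209209) = -8159042*(-4/16209209) = 32636168/16209209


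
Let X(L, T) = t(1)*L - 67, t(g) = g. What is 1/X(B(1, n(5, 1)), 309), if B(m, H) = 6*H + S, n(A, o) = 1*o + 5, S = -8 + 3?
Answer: -1/36 ≈ -0.027778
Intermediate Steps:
S = -5
n(A, o) = 5 + o (n(A, o) = o + 5 = 5 + o)
B(m, H) = -5 + 6*H (B(m, H) = 6*H - 5 = -5 + 6*H)
X(L, T) = -67 + L (X(L, T) = 1*L - 67 = L - 67 = -67 + L)
1/X(B(1, n(5, 1)), 309) = 1/(-67 + (-5 + 6*(5 + 1))) = 1/(-67 + (-5 + 6*6)) = 1/(-67 + (-5 + 36)) = 1/(-67 + 31) = 1/(-36) = -1/36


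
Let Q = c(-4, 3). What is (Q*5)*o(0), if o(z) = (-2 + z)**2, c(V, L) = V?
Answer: -80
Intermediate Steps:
Q = -4
(Q*5)*o(0) = (-4*5)*(-2 + 0)**2 = -20*(-2)**2 = -20*4 = -80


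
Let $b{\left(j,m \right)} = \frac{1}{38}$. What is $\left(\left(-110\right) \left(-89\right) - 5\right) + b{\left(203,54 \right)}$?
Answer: $\frac{371831}{38} \approx 9785.0$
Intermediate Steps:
$b{\left(j,m \right)} = \frac{1}{38}$
$\left(\left(-110\right) \left(-89\right) - 5\right) + b{\left(203,54 \right)} = \left(\left(-110\right) \left(-89\right) - 5\right) + \frac{1}{38} = \left(9790 - 5\right) + \frac{1}{38} = 9785 + \frac{1}{38} = \frac{371831}{38}$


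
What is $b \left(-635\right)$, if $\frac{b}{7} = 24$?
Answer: $-106680$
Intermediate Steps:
$b = 168$ ($b = 7 \cdot 24 = 168$)
$b \left(-635\right) = 168 \left(-635\right) = -106680$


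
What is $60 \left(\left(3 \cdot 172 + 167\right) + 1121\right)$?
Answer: $108240$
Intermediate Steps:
$60 \left(\left(3 \cdot 172 + 167\right) + 1121\right) = 60 \left(\left(516 + 167\right) + 1121\right) = 60 \left(683 + 1121\right) = 60 \cdot 1804 = 108240$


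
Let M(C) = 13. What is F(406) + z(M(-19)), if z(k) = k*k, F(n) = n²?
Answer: 165005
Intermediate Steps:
z(k) = k²
F(406) + z(M(-19)) = 406² + 13² = 164836 + 169 = 165005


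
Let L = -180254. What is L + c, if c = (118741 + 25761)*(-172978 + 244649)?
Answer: 10356422588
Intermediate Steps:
c = 10356602842 (c = 144502*71671 = 10356602842)
L + c = -180254 + 10356602842 = 10356422588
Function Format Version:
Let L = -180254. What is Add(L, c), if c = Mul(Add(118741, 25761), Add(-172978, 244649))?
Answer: 10356422588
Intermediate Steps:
c = 10356602842 (c = Mul(144502, 71671) = 10356602842)
Add(L, c) = Add(-180254, 10356602842) = 10356422588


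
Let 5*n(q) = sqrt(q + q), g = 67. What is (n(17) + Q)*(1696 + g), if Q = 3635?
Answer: 6408505 + 1763*sqrt(34)/5 ≈ 6.4106e+6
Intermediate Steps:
n(q) = sqrt(2)*sqrt(q)/5 (n(q) = sqrt(q + q)/5 = sqrt(2*q)/5 = (sqrt(2)*sqrt(q))/5 = sqrt(2)*sqrt(q)/5)
(n(17) + Q)*(1696 + g) = (sqrt(2)*sqrt(17)/5 + 3635)*(1696 + 67) = (sqrt(34)/5 + 3635)*1763 = (3635 + sqrt(34)/5)*1763 = 6408505 + 1763*sqrt(34)/5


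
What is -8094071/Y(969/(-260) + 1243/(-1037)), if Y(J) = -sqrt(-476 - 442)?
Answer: -8094071*I*sqrt(102)/306 ≈ -2.6714e+5*I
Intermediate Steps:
Y(J) = -3*I*sqrt(102) (Y(J) = -sqrt(-918) = -3*I*sqrt(102))
-8094071/Y(969/(-260) + 1243/(-1037)) = -8094071*I*sqrt(102)/306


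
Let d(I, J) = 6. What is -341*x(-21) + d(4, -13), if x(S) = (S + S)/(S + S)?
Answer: -335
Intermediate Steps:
x(S) = 1 (x(S) = (2*S)/((2*S)) = (2*S)*(1/(2*S)) = 1)
-341*x(-21) + d(4, -13) = -341*1 + 6 = -341 + 6 = -335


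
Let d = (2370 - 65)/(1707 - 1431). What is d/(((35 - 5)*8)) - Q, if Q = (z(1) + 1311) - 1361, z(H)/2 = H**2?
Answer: 636365/13248 ≈ 48.035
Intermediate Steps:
z(H) = 2*H**2
d = 2305/276 ≈ 8.3515
Q = -48 (Q = (2*1**2 + 1311) - 1361 = (2*1 + 1311) - 1361 = (2 + 1311) - 1361 = 1313 - 1361 = -48)
d/(((35 - 5)*8)) - Q = 2305/(276*(((35 - 5)*8))) - 1*(-48) = 2305/(276*((30*8))) + 48 = (2305/276)/240 + 48 = (2305/276)*(1/240) + 48 = 461/13248 + 48 = 636365/13248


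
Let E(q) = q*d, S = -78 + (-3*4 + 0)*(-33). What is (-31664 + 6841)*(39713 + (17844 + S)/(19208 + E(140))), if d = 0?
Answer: -9467808271259/9604 ≈ -9.8582e+8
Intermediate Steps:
S = 318 (S = -78 + (-12 + 0)*(-33) = -78 - 12*(-33) = -78 + 396 = 318)
E(q) = 0 (E(q) = q*0 = 0)
(-31664 + 6841)*(39713 + (17844 + S)/(19208 + E(140))) = (-31664 + 6841)*(39713 + (17844 + 318)/(19208 + 0)) = -24823*(39713 + 18162/19208) = -24823*(39713 + 18162*(1/19208)) = -24823*(39713 + 9081/9604) = -24823*381412733/9604 = -9467808271259/9604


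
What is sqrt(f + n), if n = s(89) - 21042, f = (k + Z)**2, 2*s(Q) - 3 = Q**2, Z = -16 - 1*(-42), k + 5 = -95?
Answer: 2*I*sqrt(2901) ≈ 107.72*I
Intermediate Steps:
k = -100 (k = -5 - 95 = -100)
Z = 26 (Z = -16 + 42 = 26)
s(Q) = 3/2 + Q**2/2
f = 5476 (f = (-100 + 26)**2 = (-74)**2 = 5476)
n = -17080 (n = (3/2 + (1/2)*89**2) - 21042 = (3/2 + (1/2)*7921) - 21042 = (3/2 + 7921/2) - 21042 = 3962 - 21042 = -17080)
sqrt(f + n) = sqrt(5476 - 17080) = sqrt(-11604) = 2*I*sqrt(2901)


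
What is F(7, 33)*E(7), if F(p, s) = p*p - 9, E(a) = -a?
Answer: -280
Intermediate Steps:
F(p, s) = -9 + p**2 (F(p, s) = p**2 - 9 = -9 + p**2)
F(7, 33)*E(7) = (-9 + 7**2)*(-1*7) = (-9 + 49)*(-7) = 40*(-7) = -280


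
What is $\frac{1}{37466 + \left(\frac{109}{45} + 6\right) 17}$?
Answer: $\frac{45}{1692413} \approx 2.6589 \cdot 10^{-5}$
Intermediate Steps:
$\frac{1}{37466 + \left(\frac{109}{45} + 6\right) 17} = \frac{1}{37466 + \frac{379}{45} \cdot 17} = \frac{1}{37466 + \frac{6443}{45}} = \frac{1}{\frac{1692413}{45}} = \frac{45}{1692413}$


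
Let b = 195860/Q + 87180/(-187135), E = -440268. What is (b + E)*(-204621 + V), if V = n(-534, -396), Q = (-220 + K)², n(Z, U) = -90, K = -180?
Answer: 2075817669971516583/23032000 ≈ 9.0128e+10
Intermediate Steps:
Q = 160000 (Q = (-220 - 180)² = (-400)² = 160000)
V = -90
b = 227034611/299416000 (b = 195860/160000 + 87180/(-187135) = 195860*(1/160000) + 87180*(-1/187135) = 9793/8000 - 17436/37427 = 227034611/299416000 ≈ 0.75826)
(b + E)*(-204621 + V) = (227034611/299416000 - 440268)*(-204621 - 90) = -131823056453389/299416000*(-204711) = 2075817669971516583/23032000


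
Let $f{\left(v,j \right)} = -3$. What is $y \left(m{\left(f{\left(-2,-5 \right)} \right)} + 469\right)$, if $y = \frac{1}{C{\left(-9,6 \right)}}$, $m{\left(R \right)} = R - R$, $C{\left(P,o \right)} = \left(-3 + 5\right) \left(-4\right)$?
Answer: $- \frac{469}{8} \approx -58.625$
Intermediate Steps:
$C{\left(P,o \right)} = -8$ ($C{\left(P,o \right)} = 2 \left(-4\right) = -8$)
$m{\left(R \right)} = 0$
$y = - \frac{1}{8}$ ($y = \frac{1}{-8} = - \frac{1}{8} \approx -0.125$)
$y \left(m{\left(f{\left(-2,-5 \right)} \right)} + 469\right) = - \frac{0 + 469}{8} = \left(- \frac{1}{8}\right) 469 = - \frac{469}{8}$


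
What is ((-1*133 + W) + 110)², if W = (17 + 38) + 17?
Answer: 2401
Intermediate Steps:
W = 72 (W = 55 + 17 = 72)
((-1*133 + W) + 110)² = ((-1*133 + 72) + 110)² = ((-133 + 72) + 110)² = (-61 + 110)² = 49² = 2401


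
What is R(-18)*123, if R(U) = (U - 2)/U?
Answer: 410/3 ≈ 136.67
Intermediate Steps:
R(U) = (-2 + U)/U
R(-18)*123 = ((-2 - 18)/(-18))*123 = -1/18*(-20)*123 = (10/9)*123 = 410/3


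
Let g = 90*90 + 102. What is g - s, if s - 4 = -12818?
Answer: 21016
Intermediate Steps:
s = -12814 (s = 4 - 12818 = -12814)
g = 8202 (g = 8100 + 102 = 8202)
g - s = 8202 - 1*(-12814) = 8202 + 12814 = 21016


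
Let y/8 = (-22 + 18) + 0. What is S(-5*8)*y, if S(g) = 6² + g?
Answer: 128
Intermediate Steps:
y = -32 (y = 8*((-22 + 18) + 0) = 8*(-4 + 0) = 8*(-4) = -32)
S(g) = 36 + g
S(-5*8)*y = (36 - 5*8)*(-32) = (36 - 40)*(-32) = -4*(-32) = 128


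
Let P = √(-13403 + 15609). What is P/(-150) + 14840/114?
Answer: 7420/57 - √2206/150 ≈ 129.86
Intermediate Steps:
P = √2206 ≈ 46.968
P/(-150) + 14840/114 = √2206/(-150) + 14840/114 = √2206*(-1/150) + 14840*(1/114) = -√2206/150 + 7420/57 = 7420/57 - √2206/150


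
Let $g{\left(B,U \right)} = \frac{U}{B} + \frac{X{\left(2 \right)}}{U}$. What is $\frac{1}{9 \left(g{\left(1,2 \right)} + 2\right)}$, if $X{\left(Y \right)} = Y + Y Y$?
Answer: $\frac{1}{63} \approx 0.015873$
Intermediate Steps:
$X{\left(Y \right)} = Y + Y^{2}$
$g{\left(B,U \right)} = \frac{6}{U} + \frac{U}{B}$ ($g{\left(B,U \right)} = \frac{U}{B} + \frac{2 \left(1 + 2\right)}{U} = \frac{U}{B} + \frac{2 \cdot 3}{U} = \frac{U}{B} + \frac{6}{U} = \frac{6}{U} + \frac{U}{B}$)
$\frac{1}{9 \left(g{\left(1,2 \right)} + 2\right)} = \frac{1}{9 \left(\left(\frac{6}{2} + \frac{2}{1}\right) + 2\right)} = \frac{1}{9 \left(\left(6 \cdot \frac{1}{2} + 2 \cdot 1\right) + 2\right)} = \frac{1}{9 \left(\left(3 + 2\right) + 2\right)} = \frac{1}{9 \left(5 + 2\right)} = \frac{1}{9 \cdot 7} = \frac{1}{63}$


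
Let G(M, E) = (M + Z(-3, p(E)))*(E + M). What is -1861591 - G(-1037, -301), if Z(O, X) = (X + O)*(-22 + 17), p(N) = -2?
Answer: -3215647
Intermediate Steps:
Z(O, X) = -5*O - 5*X (Z(O, X) = (O + X)*(-5) = -5*O - 5*X)
G(M, E) = (25 + M)*(E + M) (G(M, E) = (M + (-5*(-3) - 5*(-2)))*(E + M) = (M + (15 + 10))*(E + M) = (M + 25)*(E + M) = (25 + M)*(E + M))
-1861591 - G(-1037, -301) = -1861591 - ((-1037)**2 + 25*(-301) + 25*(-1037) - 301*(-1037)) = -1861591 - (1075369 - 7525 - 25925 + 312137) = -1861591 - 1*1354056 = -1861591 - 1354056 = -3215647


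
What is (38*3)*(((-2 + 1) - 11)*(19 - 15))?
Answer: -5472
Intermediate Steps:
(38*3)*(((-2 + 1) - 11)*(19 - 15)) = 114*((-1 - 11)*4) = 114*(-12*4) = 114*(-48) = -5472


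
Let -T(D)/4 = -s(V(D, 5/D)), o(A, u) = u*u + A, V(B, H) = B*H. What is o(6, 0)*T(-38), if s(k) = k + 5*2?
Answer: 360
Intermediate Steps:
s(k) = 10 + k (s(k) = k + 10 = 10 + k)
o(A, u) = A + u² (o(A, u) = u² + A = A + u²)
T(D) = 60 (T(D) = -(-4)*(10 + D*(5/D)) = -(-4)*(10 + 5) = -(-4)*15 = -4*(-15) = 60)
o(6, 0)*T(-38) = (6 + 0²)*60 = (6 + 0)*60 = 6*60 = 360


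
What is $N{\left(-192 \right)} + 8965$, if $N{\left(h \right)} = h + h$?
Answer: $8581$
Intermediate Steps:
$N{\left(h \right)} = 2 h$
$N{\left(-192 \right)} + 8965 = 2 \left(-192\right) + 8965 = -384 + 8965 = 8581$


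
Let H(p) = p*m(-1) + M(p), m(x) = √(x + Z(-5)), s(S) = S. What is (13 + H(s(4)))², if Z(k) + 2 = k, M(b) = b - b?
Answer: 41 + 208*I*√2 ≈ 41.0 + 294.16*I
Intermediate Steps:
M(b) = 0
Z(k) = -2 + k
m(x) = √(-7 + x) (m(x) = √(x + (-2 - 5)) = √(x - 7) = √(-7 + x))
H(p) = 2*I*p*√2 (H(p) = p*√(-7 - 1) + 0 = p*√(-8) + 0 = p*(2*I*√2) + 0 = 2*I*p*√2 + 0 = 2*I*p*√2)
(13 + H(s(4)))² = (13 + 2*I*4*√2)² = (13 + 8*I*√2)²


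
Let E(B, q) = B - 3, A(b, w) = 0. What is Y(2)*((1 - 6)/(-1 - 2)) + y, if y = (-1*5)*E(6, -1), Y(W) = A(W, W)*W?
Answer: -15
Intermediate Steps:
E(B, q) = -3 + B
Y(W) = 0 (Y(W) = 0*W = 0)
y = -15 (y = (-1*5)*(-3 + 6) = -5*3 = -15)
Y(2)*((1 - 6)/(-1 - 2)) + y = 0*((1 - 6)/(-1 - 2)) - 15 = 0*(-5/(-3)) - 15 = 0*(-5*(-1/3)) - 15 = 0*(5/3) - 15 = 0 - 15 = -15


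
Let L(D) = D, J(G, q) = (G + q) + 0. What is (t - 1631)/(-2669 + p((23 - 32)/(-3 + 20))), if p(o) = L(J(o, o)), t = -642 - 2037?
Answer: 73270/45391 ≈ 1.6142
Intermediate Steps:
J(G, q) = G + q
t = -2679
p(o) = 2*o (p(o) = o + o = 2*o)
(t - 1631)/(-2669 + p((23 - 32)/(-3 + 20))) = (-2679 - 1631)/(-2669 + 2*((23 - 32)/(-3 + 20))) = -4310/(-2669 + 2*(-9/17)) = -4310/(-2669 - 18/17) = -4310/(-45391/17) = -4310*(-17/45391) = 73270/45391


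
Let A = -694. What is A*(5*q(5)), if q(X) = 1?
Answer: -3470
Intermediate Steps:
A*(5*q(5)) = -3470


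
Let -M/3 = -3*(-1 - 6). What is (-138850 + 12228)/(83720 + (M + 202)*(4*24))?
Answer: -63311/48532 ≈ -1.3045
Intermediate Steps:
M = -63 (M = -(-9)*(-1 - 6) = -(-9)*(-7) = -3*21 = -63)
(-138850 + 12228)/(83720 + (M + 202)*(4*24)) = (-138850 + 12228)/(83720 + (-63 + 202)*(4*24)) = -126622/(83720 + 139*96) = -126622/(83720 + 13344) = -126622/97064 = -126622*1/97064 = -63311/48532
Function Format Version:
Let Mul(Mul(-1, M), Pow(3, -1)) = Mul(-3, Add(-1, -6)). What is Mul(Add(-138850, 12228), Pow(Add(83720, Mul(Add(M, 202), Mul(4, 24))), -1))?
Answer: Rational(-63311, 48532) ≈ -1.3045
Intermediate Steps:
M = -63 (M = Mul(-3, Mul(-3, Add(-1, -6))) = Mul(-3, Mul(-3, -7)) = Mul(-3, 21) = -63)
Mul(Add(-138850, 12228), Pow(Add(83720, Mul(Add(M, 202), Mul(4, 24))), -1)) = Mul(Add(-138850, 12228), Pow(Add(83720, Mul(Add(-63, 202), Mul(4, 24))), -1)) = Mul(-126622, Pow(Add(83720, Mul(139, 96)), -1)) = Mul(-126622, Pow(Add(83720, 13344), -1)) = Mul(-126622, Pow(97064, -1)) = Mul(-126622, Rational(1, 97064)) = Rational(-63311, 48532)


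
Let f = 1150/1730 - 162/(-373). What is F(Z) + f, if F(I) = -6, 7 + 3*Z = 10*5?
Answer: -316253/64529 ≈ -4.9009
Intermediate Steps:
Z = 43/3 (Z = -7/3 + (10*5)/3 = -7/3 + (1/3)*50 = -7/3 + 50/3 = 43/3 ≈ 14.333)
f = 70921/64529 (f = 1150*(1/1730) - 162*(-1/373) = 115/173 + 162/373 = 70921/64529 ≈ 1.0991)
F(Z) + f = -6 + 70921/64529 = -316253/64529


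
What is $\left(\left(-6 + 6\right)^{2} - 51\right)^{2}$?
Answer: $2601$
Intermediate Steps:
$\left(\left(-6 + 6\right)^{2} - 51\right)^{2} = \left(0^{2} - 51\right)^{2} = \left(0 - 51\right)^{2} = \left(-51\right)^{2} = 2601$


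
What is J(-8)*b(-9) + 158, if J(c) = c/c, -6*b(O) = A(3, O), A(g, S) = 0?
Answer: 158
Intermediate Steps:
b(O) = 0 (b(O) = -1/6*0 = 0)
J(c) = 1
J(-8)*b(-9) + 158 = 1*0 + 158 = 0 + 158 = 158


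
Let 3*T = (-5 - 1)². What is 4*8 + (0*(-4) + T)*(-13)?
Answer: -124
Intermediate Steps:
T = 12 (T = (-5 - 1)²/3 = (⅓)*(-6)² = (⅓)*36 = 12)
4*8 + (0*(-4) + T)*(-13) = 4*8 + (0*(-4) + 12)*(-13) = 32 + (0 + 12)*(-13) = 32 + 12*(-13) = 32 - 156 = -124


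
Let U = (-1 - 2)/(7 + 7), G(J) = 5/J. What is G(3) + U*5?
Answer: 25/42 ≈ 0.59524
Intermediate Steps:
U = -3/14 ≈ -0.21429
G(3) + U*5 = 5/3 - 3/14*5 = 5*(⅓) - 15/14 = 5/3 - 15/14 = 25/42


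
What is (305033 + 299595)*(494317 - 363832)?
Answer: 78894884580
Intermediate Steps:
(305033 + 299595)*(494317 - 363832) = 604628*130485 = 78894884580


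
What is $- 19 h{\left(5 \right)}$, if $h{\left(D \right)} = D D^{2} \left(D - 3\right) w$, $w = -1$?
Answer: $4750$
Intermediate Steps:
$h{\left(D \right)} = - D^{3} \left(-3 + D\right)$ ($h{\left(D \right)} = D D^{2} \left(D - 3\right) \left(-1\right) = D^{3} \left(-3 + D\right) \left(-1\right) = - D^{3} \left(-3 + D\right)$)
$- 19 h{\left(5 \right)} = - 19 \cdot 5^{3} \left(3 - 5\right) = - 19 \cdot 125 \left(3 - 5\right) = - 19 \cdot 125 \left(-2\right) = \left(-19\right) \left(-250\right) = 4750$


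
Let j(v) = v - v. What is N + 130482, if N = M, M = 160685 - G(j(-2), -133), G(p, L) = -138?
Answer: 291305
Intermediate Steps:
j(v) = 0
M = 160823 (M = 160685 - 1*(-138) = 160685 + 138 = 160823)
N = 160823
N + 130482 = 160823 + 130482 = 291305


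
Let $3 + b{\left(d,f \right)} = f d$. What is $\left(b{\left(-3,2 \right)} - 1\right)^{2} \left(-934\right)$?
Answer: $-93400$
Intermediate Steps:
$b{\left(d,f \right)} = -3 + d f$ ($b{\left(d,f \right)} = -3 + f d = -3 + d f$)
$\left(b{\left(-3,2 \right)} - 1\right)^{2} \left(-934\right) = \left(\left(-3 - 6\right) - 1\right)^{2} \left(-934\right) = \left(-9 - 1\right)^{2} \left(-934\right) = \left(-10\right)^{2} \left(-934\right) = 100 \left(-934\right) = -93400$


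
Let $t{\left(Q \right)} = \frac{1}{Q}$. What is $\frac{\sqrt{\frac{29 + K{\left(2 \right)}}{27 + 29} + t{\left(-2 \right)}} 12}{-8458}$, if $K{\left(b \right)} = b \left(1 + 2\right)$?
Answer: $- \frac{3 \sqrt{2}}{8458} \approx -0.00050161$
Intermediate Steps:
$K{\left(b \right)} = 3 b$ ($K{\left(b \right)} = b 3 = 3 b$)
$\frac{\sqrt{\frac{29 + K{\left(2 \right)}}{27 + 29} + t{\left(-2 \right)}} 12}{-8458} = \frac{\sqrt{\frac{29 + 3 \cdot 2}{27 + 29} + \frac{1}{-2}} \cdot 12}{-8458} = \sqrt{\frac{29 + 6}{56} - \frac{1}{2}} \cdot 12 \left(- \frac{1}{8458}\right) = \sqrt{35 \cdot \frac{1}{56} - \frac{1}{2}} \cdot 12 \left(- \frac{1}{8458}\right) = \sqrt{\frac{5}{8} - \frac{1}{2}} \cdot 12 \left(- \frac{1}{8458}\right) = \sqrt{\frac{1}{8}} \cdot 12 \left(- \frac{1}{8458}\right) = \frac{\sqrt{2}}{4} \cdot 12 \left(- \frac{1}{8458}\right) = 3 \sqrt{2} \left(- \frac{1}{8458}\right) = - \frac{3 \sqrt{2}}{8458}$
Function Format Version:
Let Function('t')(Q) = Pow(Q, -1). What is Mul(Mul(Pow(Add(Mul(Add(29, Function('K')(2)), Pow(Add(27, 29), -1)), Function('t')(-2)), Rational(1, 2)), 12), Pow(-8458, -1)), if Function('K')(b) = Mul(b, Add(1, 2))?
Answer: Mul(Rational(-3, 8458), Pow(2, Rational(1, 2))) ≈ -0.00050161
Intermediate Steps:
Function('K')(b) = Mul(3, b) (Function('K')(b) = Mul(b, 3) = Mul(3, b))
Mul(Mul(Pow(Add(Mul(Add(29, Function('K')(2)), Pow(Add(27, 29), -1)), Function('t')(-2)), Rational(1, 2)), 12), Pow(-8458, -1)) = Mul(Mul(Pow(Add(Mul(Add(29, Mul(3, 2)), Pow(Add(27, 29), -1)), Pow(-2, -1)), Rational(1, 2)), 12), Pow(-8458, -1)) = Mul(Mul(Pow(Add(Mul(Add(29, 6), Pow(56, -1)), Rational(-1, 2)), Rational(1, 2)), 12), Rational(-1, 8458)) = Mul(Mul(Pow(Add(Mul(35, Rational(1, 56)), Rational(-1, 2)), Rational(1, 2)), 12), Rational(-1, 8458)) = Mul(Mul(Pow(Add(Rational(5, 8), Rational(-1, 2)), Rational(1, 2)), 12), Rational(-1, 8458)) = Mul(Mul(Pow(Rational(1, 8), Rational(1, 2)), 12), Rational(-1, 8458)) = Mul(Mul(Mul(Rational(1, 4), Pow(2, Rational(1, 2))), 12), Rational(-1, 8458)) = Mul(Mul(3, Pow(2, Rational(1, 2))), Rational(-1, 8458)) = Mul(Rational(-3, 8458), Pow(2, Rational(1, 2)))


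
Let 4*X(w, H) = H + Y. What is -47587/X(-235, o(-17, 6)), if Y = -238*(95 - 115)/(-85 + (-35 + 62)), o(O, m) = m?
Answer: 2760046/1103 ≈ 2502.3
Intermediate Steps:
Y = -2380/29 (Y = -238*(-20/(-85 + 27)) = -238/((-58*(-1/20))) = -238/29/10 = -238*10/29 = -2380/29 ≈ -82.069)
X(w, H) = -595/29 + H/4 (X(w, H) = (H - 2380/29)/4 = (-2380/29 + H)/4 = -595/29 + H/4)
-47587/X(-235, o(-17, 6)) = -47587/(-595/29 + (1/4)*6) = -47587/(-595/29 + 3/2) = -47587/(-1103/58) = -47587*(-58/1103) = 2760046/1103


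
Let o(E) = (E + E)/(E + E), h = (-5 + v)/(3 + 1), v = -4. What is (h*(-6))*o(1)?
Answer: 27/2 ≈ 13.500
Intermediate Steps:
h = -9/4 (h = (-5 - 4)/(3 + 1) = -9/4 ≈ -2.2500)
o(E) = 1 (o(E) = (2*E)/((2*E)) = (2*E)*(1/(2*E)) = 1)
(h*(-6))*o(1) = -9/4*(-6)*1 = (27/2)*1 = 27/2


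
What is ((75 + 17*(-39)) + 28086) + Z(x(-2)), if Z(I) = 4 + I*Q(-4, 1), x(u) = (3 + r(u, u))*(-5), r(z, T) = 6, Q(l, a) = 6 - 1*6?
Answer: 27502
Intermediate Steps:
Q(l, a) = 0 (Q(l, a) = 6 - 6 = 0)
x(u) = -45 (x(u) = (3 + 6)*(-5) = 9*(-5) = -45)
Z(I) = 4 (Z(I) = 4 + I*0 = 4 + 0 = 4)
((75 + 17*(-39)) + 28086) + Z(x(-2)) = ((75 + 17*(-39)) + 28086) + 4 = ((75 - 663) + 28086) + 4 = (-588 + 28086) + 4 = 27498 + 4 = 27502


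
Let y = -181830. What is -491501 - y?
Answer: -309671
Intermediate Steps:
-491501 - y = -491501 - 1*(-181830) = -491501 + 181830 = -309671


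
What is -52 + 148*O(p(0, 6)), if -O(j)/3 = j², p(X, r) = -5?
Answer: -11152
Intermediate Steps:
O(j) = -3*j²
-52 + 148*O(p(0, 6)) = -52 + 148*(-3*(-5)²) = -52 + 148*(-3*25) = -52 + 148*(-75) = -52 - 11100 = -11152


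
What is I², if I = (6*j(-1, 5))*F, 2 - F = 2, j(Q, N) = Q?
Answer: 0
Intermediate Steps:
F = 0 (F = 2 - 1*2 = 2 - 2 = 0)
I = 0 (I = (6*(-1))*0 = -6*0 = 0)
I² = 0² = 0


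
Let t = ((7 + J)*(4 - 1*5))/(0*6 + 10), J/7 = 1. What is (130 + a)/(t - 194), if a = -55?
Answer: -375/977 ≈ -0.38383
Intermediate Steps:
J = 7 (J = 7*1 = 7)
t = -7/5 (t = ((7 + 7)*(4 - 1*5))/(0*6 + 10) = (14*(4 - 5))/(0 + 10) = (14*(-1))/10 = -14*⅒ = -7/5 ≈ -1.4000)
(130 + a)/(t - 194) = (130 - 55)/(-7/5 - 194) = 75/(-977/5) = 75*(-5/977) = -375/977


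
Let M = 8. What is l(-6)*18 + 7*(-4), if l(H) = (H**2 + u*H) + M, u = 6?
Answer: 116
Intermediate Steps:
l(H) = 8 + H**2 + 6*H (l(H) = (H**2 + 6*H) + 8 = 8 + H**2 + 6*H)
l(-6)*18 + 7*(-4) = (8 + (-6)**2 + 6*(-6))*18 + 7*(-4) = (8 + 36 - 36)*18 - 28 = 8*18 - 28 = 144 - 28 = 116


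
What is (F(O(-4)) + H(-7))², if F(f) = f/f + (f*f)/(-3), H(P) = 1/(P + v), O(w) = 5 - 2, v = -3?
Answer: 441/100 ≈ 4.4100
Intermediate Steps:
O(w) = 3
H(P) = 1/(-3 + P) (H(P) = 1/(P - 3) = 1/(-3 + P))
F(f) = 1 - f²/3 (F(f) = 1 + f²*(-⅓) = 1 - f²/3)
(F(O(-4)) + H(-7))² = ((1 - ⅓*3²) + 1/(-3 - 7))² = ((1 - ⅓*9) + 1/(-10))² = ((1 - 3) - ⅒)² = (-2 - ⅒)² = (-21/10)² = 441/100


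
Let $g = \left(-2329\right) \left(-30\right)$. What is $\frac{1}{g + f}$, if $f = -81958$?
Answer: $- \frac{1}{12088} \approx -8.2727 \cdot 10^{-5}$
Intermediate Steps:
$g = 69870$
$\frac{1}{g + f} = \frac{1}{69870 - 81958} = \frac{1}{-12088} = - \frac{1}{12088}$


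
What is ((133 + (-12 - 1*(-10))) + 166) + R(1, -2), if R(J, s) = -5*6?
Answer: 267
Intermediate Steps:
R(J, s) = -30
((133 + (-12 - 1*(-10))) + 166) + R(1, -2) = ((133 + (-12 - 1*(-10))) + 166) - 30 = ((133 + (-12 + 10)) + 166) - 30 = ((133 - 2) + 166) - 30 = (131 + 166) - 30 = 297 - 30 = 267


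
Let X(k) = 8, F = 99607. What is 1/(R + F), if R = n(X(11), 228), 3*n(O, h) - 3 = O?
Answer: 3/298832 ≈ 1.0039e-5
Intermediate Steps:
n(O, h) = 1 + O/3
R = 11/3 (R = 1 + (⅓)*8 = 1 + 8/3 = 11/3 ≈ 3.6667)
1/(R + F) = 1/(11/3 + 99607) = 1/(298832/3) = 3/298832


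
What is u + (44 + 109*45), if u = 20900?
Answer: 25849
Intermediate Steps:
u + (44 + 109*45) = 20900 + (44 + 109*45) = 20900 + (44 + 4905) = 20900 + 4949 = 25849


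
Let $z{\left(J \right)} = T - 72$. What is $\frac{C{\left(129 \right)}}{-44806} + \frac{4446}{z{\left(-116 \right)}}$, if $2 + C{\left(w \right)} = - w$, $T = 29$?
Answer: $- \frac{4632601}{44806} \approx -103.39$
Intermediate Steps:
$z{\left(J \right)} = -43$ ($z{\left(J \right)} = 29 - 72 = -43$)
$C{\left(w \right)} = -2 - w$
$\frac{C{\left(129 \right)}}{-44806} + \frac{4446}{z{\left(-116 \right)}} = \frac{-2 - 129}{-44806} + \frac{4446}{-43} = \left(-2 - 129\right) \left(- \frac{1}{44806}\right) + 4446 \left(- \frac{1}{43}\right) = \left(-131\right) \left(- \frac{1}{44806}\right) - \frac{4446}{43} = \frac{131}{44806} - \frac{4446}{43} = - \frac{4632601}{44806}$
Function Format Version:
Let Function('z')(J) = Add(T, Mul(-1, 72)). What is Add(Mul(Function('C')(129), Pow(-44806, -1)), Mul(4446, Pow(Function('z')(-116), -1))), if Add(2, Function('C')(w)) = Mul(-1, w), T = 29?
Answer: Rational(-4632601, 44806) ≈ -103.39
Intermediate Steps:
Function('z')(J) = -43 (Function('z')(J) = Add(29, Mul(-1, 72)) = Add(29, -72) = -43)
Function('C')(w) = Add(-2, Mul(-1, w))
Add(Mul(Function('C')(129), Pow(-44806, -1)), Mul(4446, Pow(Function('z')(-116), -1))) = Add(Mul(Add(-2, Mul(-1, 129)), Pow(-44806, -1)), Mul(4446, Pow(-43, -1))) = Add(Mul(Add(-2, -129), Rational(-1, 44806)), Mul(4446, Rational(-1, 43))) = Add(Mul(-131, Rational(-1, 44806)), Rational(-4446, 43)) = Add(Rational(131, 44806), Rational(-4446, 43)) = Rational(-4632601, 44806)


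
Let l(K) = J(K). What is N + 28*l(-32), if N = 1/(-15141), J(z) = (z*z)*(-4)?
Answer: -1736491009/15141 ≈ -1.1469e+5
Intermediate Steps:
J(z) = -4*z² (J(z) = z²*(-4) = -4*z²)
l(K) = -4*K²
N = -1/15141 ≈ -6.6046e-5
N + 28*l(-32) = -1/15141 + 28*(-4*(-32)²) = -1/15141 + 28*(-4*1024) = -1/15141 + 28*(-4096) = -1/15141 - 114688 = -1736491009/15141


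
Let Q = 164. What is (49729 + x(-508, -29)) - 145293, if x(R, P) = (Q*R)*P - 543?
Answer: 2319941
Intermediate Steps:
x(R, P) = -543 + 164*P*R (x(R, P) = (164*R)*P - 543 = 164*P*R - 543 = -543 + 164*P*R)
(49729 + x(-508, -29)) - 145293 = (49729 + (-543 + 164*(-29)*(-508))) - 145293 = (49729 + (-543 + 2416048)) - 145293 = (49729 + 2415505) - 145293 = 2465234 - 145293 = 2319941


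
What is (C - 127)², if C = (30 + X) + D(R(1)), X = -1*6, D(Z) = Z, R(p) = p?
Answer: 10404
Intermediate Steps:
X = -6
C = 25 (C = (30 - 6) + 1 = 24 + 1 = 25)
(C - 127)² = (25 - 127)² = (-102)² = 10404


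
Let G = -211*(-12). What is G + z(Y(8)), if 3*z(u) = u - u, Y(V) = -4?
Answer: 2532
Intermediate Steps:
z(u) = 0 (z(u) = (u - u)/3 = (⅓)*0 = 0)
G = 2532
G + z(Y(8)) = 2532 + 0 = 2532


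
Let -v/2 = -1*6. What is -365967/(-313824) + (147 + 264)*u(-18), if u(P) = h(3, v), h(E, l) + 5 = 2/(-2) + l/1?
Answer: 36869331/14944 ≈ 2467.2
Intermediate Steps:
v = 12 (v = -(-2)*6 = -2*(-6) = 12)
h(E, l) = -6 + l (h(E, l) = -5 + (2/(-2) + l/1) = -5 + (2*(-1/2) + l*1) = -5 + (-1 + l) = -6 + l)
u(P) = 6 (u(P) = -6 + 12 = 6)
-365967/(-313824) + (147 + 264)*u(-18) = -365967/(-313824) + (147 + 264)*6 = -365967*(-1/313824) + 411*6 = 17427/14944 + 2466 = 36869331/14944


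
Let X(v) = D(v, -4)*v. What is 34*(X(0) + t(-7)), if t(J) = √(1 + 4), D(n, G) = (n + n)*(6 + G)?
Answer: 34*√5 ≈ 76.026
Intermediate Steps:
D(n, G) = 2*n*(6 + G) (D(n, G) = (2*n)*(6 + G) = 2*n*(6 + G))
t(J) = √5
X(v) = 4*v² (X(v) = (2*v*(6 - 4))*v = (2*v*2)*v = (4*v)*v = 4*v²)
34*(X(0) + t(-7)) = 34*(4*0² + √5) = 34*(4*0 + √5) = 34*(0 + √5) = 34*√5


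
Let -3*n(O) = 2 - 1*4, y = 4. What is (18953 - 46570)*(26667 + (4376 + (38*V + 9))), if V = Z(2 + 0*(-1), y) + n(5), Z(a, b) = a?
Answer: -2581084820/3 ≈ -8.6036e+8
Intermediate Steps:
n(O) = ⅔ (n(O) = -(2 - 1*4)/3 = -(2 - 4)/3 = -⅓*(-2) = ⅔)
V = 8/3 (V = (2 + 0*(-1)) + ⅔ = (2 + 0) + ⅔ = 2 + ⅔ = 8/3 ≈ 2.6667)
(18953 - 46570)*(26667 + (4376 + (38*V + 9))) = (18953 - 46570)*(26667 + (4376 + (38*(8/3) + 9))) = -27617*(26667 + (4376 + (304/3 + 9))) = -27617*(26667 + (4376 + 331/3)) = -27617*(26667 + 13459/3) = -27617*93460/3 = -2581084820/3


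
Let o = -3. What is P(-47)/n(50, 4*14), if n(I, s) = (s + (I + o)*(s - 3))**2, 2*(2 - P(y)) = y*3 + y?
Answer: 32/2162403 ≈ 1.4798e-5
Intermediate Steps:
P(y) = 2 - 2*y (P(y) = 2 - (y*3 + y)/2 = 2 - (3*y + y)/2 = 2 - 2*y)
n(I, s) = (s + (-3 + I)*(-3 + s))**2 (n(I, s) = (s + (I - 3)*(s - 3))**2 = (s + (-3 + I)*(-3 + s))**2)
P(-47)/n(50, 4*14) = (2 - 2*(-47))/((9 - 3*50 - 8*14 + 50*(4*14))**2) = (2 + 94)/((9 - 150 - 2*56 + 50*56)**2) = 96/((9 - 150 - 112 + 2800)**2) = 96/(2547**2) = 96/6487209 = 96*(1/6487209) = 32/2162403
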